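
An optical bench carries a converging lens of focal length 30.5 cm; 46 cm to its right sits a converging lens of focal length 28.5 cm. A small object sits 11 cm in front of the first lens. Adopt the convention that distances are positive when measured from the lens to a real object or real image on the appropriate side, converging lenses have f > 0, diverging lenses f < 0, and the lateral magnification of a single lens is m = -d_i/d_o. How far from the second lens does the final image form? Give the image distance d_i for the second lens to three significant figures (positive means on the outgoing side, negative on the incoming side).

51.9 cm

Applying the thin-lens equation to the first lens, 1/30.5 = 1/11 + 1/d_i1, which gives d_i1 = -17.205 cm.
The intermediate image is virtual, 17.205 cm to the left of lens 1, so d_o2 = L - d_i1 = 46 - (-17.205) = 63.205 cm.
Applying the thin-lens equation again with f_2 = 28.5 cm and d_o2 = 63.205 cm gives d_i2 = 51.904 cm.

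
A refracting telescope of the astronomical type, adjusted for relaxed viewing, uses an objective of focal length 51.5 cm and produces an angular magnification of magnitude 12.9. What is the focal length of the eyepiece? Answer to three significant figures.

|M| = f_obj/f_eye, so f_eye = f_obj/|M| = 51.5/12.9 = 3.992 cm.

3.99 cm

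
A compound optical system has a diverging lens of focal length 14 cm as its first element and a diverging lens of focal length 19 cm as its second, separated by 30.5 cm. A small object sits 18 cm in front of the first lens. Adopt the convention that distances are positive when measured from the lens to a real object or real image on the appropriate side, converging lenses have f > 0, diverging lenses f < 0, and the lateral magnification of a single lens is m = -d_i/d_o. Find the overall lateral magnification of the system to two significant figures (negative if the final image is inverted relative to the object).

0.14

Lens 1: 1/d_i1 = 1/f_1 - 1/d_o1 = 1/(-14) - 1/18 = -0.12698 cm^-1, so d_i1 = -7.875 cm.
m_1 = -(-7.875)/18 = 0.4375.
With d_i1 < 0 the first image is virtual and lies on the object side; the object distance for lens 2 is d_o2 = 30.5 - (-7.875) = 38.375 cm.
Lens 2: 1/d_i2 = 1/f_2 - 1/d_o2 = 1/(-19) - 1/(38.375) = -0.07869 cm^-1, so d_i2 = -12.708 cm.
m_2 = -(-12.708)/(38.375) = 0.3312.
Total m = m_1 x m_2 = (0.4375)(0.3312) = 0.1449.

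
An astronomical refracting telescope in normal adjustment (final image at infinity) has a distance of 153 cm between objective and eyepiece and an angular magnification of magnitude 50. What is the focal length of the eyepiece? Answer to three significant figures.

In normal adjustment the tube length equals f_obj + f_eye and |M| = f_obj/f_eye.
So f_obj = 50 f_eye and 50 f_eye + f_eye = 153 cm, giving f_eye = 153/51 = 3.000 cm and f_obj = 150.000 cm.

3.00 cm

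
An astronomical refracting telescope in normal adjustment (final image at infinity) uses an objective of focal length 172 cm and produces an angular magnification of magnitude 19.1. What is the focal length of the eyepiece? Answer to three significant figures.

|M| = f_obj/f_eye, so f_eye = f_obj/|M| = 172/19.1 = 9.005 cm.

9.01 cm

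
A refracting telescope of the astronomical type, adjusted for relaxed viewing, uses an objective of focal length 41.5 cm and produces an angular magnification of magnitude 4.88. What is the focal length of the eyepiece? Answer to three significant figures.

8.50 cm

|M| = f_obj/f_eye, so f_eye = f_obj/|M| = 41.5/4.88 = 8.504 cm.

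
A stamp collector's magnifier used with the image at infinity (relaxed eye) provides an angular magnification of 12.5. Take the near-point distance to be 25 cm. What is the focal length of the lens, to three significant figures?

For the image at infinity, M = D/f.
f = D/M = 25/12.5 = 2.000 cm.

2.00 cm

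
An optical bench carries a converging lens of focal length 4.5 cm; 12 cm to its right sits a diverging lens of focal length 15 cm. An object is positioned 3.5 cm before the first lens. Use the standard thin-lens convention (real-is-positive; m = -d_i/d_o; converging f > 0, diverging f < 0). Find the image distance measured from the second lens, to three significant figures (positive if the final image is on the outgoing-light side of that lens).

-9.74 cm

First lens: d_i1 = 1/(1/4.5 - 1/3.5) = -15.750 cm.
The intermediate image is virtual, 15.750 cm to the left of lens 1, so d_o2 = L - d_i1 = 12 - (-15.750) = 27.750 cm.
Second lens: d_i2 = 1/(1/(-15) - 1/(27.750)) = -9.737 cm.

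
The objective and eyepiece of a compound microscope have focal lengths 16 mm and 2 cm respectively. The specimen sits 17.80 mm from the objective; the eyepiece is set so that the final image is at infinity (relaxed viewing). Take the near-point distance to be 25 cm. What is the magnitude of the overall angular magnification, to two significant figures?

Convert to cm: f_obj = 16 mm = 1.6 cm; d_o = 17.80 mm = 1.78 cm.
Objective: 1/d_i = 1/f_obj - 1/d_o = 1/1.6 - 1/1.78 = 0.06320 cm^-1, so d_i = 15.822 cm.
m_obj = -d_i/d_o = -15.822/1.78 = -8.889.
Eyepiece angular magnification (image at infinity): M_eye = D/f_e = 25/2 = 12.500.
Overall M = m_obj x M_eye = (-8.889)(12.500) = -111.11.
|M| = 111.11.

110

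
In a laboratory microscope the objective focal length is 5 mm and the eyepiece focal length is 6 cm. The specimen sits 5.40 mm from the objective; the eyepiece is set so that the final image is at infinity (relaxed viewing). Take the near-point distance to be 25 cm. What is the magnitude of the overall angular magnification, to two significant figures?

52

Convert to cm: f_obj = 5 mm = 0.5 cm; d_o = 5.40 mm = 0.54 cm.
Objective: 1/d_i = 1/f_obj - 1/d_o = 1/0.5 - 1/0.54 = 0.14815 cm^-1, so d_i = 6.750 cm.
m_obj = -d_i/d_o = -6.750/0.54 = -12.500.
Eyepiece angular magnification (image at infinity): M_eye = D/f_e = 25/6 = 4.167.
Overall M = m_obj x M_eye = (-12.500)(4.167) = -52.08.
|M| = 52.08.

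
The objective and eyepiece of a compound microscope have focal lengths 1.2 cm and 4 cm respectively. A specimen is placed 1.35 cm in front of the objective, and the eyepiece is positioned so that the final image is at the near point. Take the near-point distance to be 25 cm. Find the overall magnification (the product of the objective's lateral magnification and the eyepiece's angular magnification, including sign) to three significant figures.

-58.0

Objective: 1/d_i = 1/f_obj - 1/d_o = 1/1.2 - 1/1.35 = 0.09259 cm^-1, so d_i = 10.800 cm.
m_obj = -d_i/d_o = -10.800/1.35 = -8.000.
Eyepiece angular magnification (image at near point): M_eye = 1 + D/f_e = 1 + 25/4 = 7.250.
Overall M = m_obj x M_eye = (-8.000)(7.250) = -58.00.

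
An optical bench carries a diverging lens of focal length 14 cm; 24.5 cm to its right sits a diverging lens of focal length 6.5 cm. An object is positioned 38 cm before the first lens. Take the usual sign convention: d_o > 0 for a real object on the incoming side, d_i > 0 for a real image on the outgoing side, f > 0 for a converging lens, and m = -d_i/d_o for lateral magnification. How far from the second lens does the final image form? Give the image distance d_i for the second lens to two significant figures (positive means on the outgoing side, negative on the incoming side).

-5.5 cm

First lens: d_i1 = 1/(1/(-14) - 1/38) = -10.231 cm.
With d_i1 < 0 the first image is virtual and lies on the object side; the object distance for lens 2 is d_o2 = 24.5 - (-10.231) = 34.731 cm.
Second lens: d_i2 = 1/(1/(-6.5) - 1/(34.731)) = -5.475 cm.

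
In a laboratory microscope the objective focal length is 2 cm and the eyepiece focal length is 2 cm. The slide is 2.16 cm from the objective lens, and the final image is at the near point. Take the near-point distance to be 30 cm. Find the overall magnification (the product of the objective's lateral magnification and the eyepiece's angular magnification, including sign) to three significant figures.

Objective: 1/d_i = 1/f_obj - 1/d_o = 1/2 - 1/2.16 = 0.03704 cm^-1, so d_i = 27.000 cm.
m_obj = -d_i/d_o = -27.000/2.16 = -12.500.
Eyepiece angular magnification (image at near point): M_eye = 1 + D/f_e = 1 + 30/2 = 16.000.
Overall M = m_obj x M_eye = (-12.500)(16.000) = -200.00.

-200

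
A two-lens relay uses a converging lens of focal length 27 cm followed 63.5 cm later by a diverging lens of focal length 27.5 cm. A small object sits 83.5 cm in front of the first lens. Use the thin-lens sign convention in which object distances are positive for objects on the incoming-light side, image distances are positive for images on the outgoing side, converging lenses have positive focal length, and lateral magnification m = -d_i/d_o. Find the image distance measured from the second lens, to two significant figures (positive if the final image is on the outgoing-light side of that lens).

-13 cm

First lens: d_i1 = 1/(1/27 - 1/83.5) = 39.903 cm.
The intermediate image is 39.903 cm to the right of lens 1, so d_o2 = L - d_i1 = 63.5 - 39.903 = 23.597 cm.
Second lens: d_i2 = 1/(1/(-27.5) - 1/(23.597)) = -12.700 cm.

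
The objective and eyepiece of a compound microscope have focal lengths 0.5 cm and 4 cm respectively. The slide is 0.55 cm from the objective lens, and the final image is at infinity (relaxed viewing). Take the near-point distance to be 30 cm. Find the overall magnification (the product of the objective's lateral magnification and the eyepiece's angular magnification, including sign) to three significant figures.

Objective: 1/d_i = 1/f_obj - 1/d_o = 1/0.5 - 1/0.55 = 0.18182 cm^-1, so d_i = 5.500 cm.
m_obj = -d_i/d_o = -5.500/0.55 = -10.000.
Eyepiece angular magnification (image at infinity): M_eye = D/f_e = 30/4 = 7.500.
Overall M = m_obj x M_eye = (-10.000)(7.500) = -75.00.

-75.0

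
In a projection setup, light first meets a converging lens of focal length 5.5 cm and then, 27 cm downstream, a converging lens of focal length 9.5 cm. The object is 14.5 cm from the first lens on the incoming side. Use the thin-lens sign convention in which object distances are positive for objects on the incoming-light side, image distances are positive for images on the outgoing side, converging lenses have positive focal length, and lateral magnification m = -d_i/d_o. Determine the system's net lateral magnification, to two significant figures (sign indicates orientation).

0.67

First lens: d_i1 = 1/(1/5.5 - 1/14.5) = 8.861 cm.
m_1 = -(8.861)/14.5 = -0.6111.
The intermediate image is 8.861 cm to the right of lens 1, so d_o2 = L - d_i1 = 27 - 8.861 = 18.139 cm.
Second lens: d_i2 = 1/(1/9.5 - 1/(18.139)) = 19.947 cm.
m_2 = -(19.947)/(18.139) = -1.0997.
The system's lateral magnification is m_1 m_2 = (-0.6111)(-1.0997) = 0.6720.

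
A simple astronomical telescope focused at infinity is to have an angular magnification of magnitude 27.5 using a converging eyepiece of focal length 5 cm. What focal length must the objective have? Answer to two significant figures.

|M| = f_obj/|f_eye|, so f_obj = |M| x |f_eye| = 27.5 x 5 = 137.500 cm.

140 cm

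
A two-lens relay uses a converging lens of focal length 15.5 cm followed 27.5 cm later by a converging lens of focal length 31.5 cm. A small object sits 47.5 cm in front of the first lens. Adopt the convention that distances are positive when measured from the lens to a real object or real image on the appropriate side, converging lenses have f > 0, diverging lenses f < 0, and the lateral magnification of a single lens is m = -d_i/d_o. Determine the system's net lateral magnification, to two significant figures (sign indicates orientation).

Lens 1: 1/d_i1 = 1/f_1 - 1/d_o1 = 1/15.5 - 1/47.5 = 0.04346 cm^-1, so d_i1 = 23.008 cm.
m_1 = -(23.008)/47.5 = -0.4844.
Object distance for lens 2: d_o2 = 27.5 - 23.008 = 4.492 cm.
Lens 2: 1/d_i2 = 1/f_2 - 1/d_o2 = 1/31.5 - 1/(4.492) = -0.19086 cm^-1, so d_i2 = -5.239 cm.
m_2 = -(-5.239)/(4.492) = 1.1663.
Overall magnification: m = m_1 m_2 = -0.5649.

-0.56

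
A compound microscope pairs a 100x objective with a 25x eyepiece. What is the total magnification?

2500

The overall magnification of a compound microscope is the product of the objective and eyepiece magnifications:
M = M_obj x M_eye = 100 x 25 = 2500.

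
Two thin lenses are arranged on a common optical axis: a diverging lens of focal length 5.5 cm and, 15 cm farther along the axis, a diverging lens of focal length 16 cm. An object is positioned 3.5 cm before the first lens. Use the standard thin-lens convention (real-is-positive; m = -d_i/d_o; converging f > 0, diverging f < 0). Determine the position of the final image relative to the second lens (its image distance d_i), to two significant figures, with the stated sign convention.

-8.3 cm

Applying the thin-lens equation to the first lens, 1/(-5.5) = 1/3.5 + 1/d_i1, which gives d_i1 = -2.139 cm.
With d_i1 < 0 the first image is virtual and lies on the object side; the object distance for lens 2 is d_o2 = 15 - (-2.139) = 17.139 cm.
Applying the thin-lens equation again with f_2 = -16 cm and d_o2 = 17.139 cm gives d_i2 = -8.275 cm.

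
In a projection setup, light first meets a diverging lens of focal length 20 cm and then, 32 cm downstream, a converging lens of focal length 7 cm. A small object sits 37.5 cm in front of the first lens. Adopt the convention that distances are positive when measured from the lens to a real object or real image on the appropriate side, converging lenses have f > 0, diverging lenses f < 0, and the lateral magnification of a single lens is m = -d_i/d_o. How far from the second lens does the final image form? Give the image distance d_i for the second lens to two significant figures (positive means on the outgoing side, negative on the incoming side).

Lens 1: 1/d_i1 = 1/f_1 - 1/d_o1 = 1/(-20) - 1/37.5 = -0.07667 cm^-1, so d_i1 = -13.043 cm.
With d_i1 < 0 the first image is virtual and lies on the object side; the object distance for lens 2 is d_o2 = 32 - (-13.043) = 45.043 cm.
Lens 2: 1/d_i2 = 1/f_2 - 1/d_o2 = 1/7 - 1/(45.043) = 0.12066 cm^-1, so d_i2 = 8.288 cm.

8.3 cm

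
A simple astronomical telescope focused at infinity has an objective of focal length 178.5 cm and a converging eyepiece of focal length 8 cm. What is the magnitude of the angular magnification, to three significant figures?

22.3

|M| = f_obj/|f_eye| = 178.5/8 = 22.312.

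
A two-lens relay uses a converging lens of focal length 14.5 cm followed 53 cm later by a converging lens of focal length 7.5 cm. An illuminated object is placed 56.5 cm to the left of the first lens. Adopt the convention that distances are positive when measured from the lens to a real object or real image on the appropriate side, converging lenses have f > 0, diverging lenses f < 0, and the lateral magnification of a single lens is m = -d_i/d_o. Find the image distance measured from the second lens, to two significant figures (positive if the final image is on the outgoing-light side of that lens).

Lens 1: 1/d_i1 = 1/f_1 - 1/d_o1 = 1/14.5 - 1/56.5 = 0.05127 cm^-1, so d_i1 = 19.506 cm.
Object distance for lens 2: d_o2 = 53 - 19.506 = 33.494 cm.
Lens 2: 1/d_i2 = 1/f_2 - 1/d_o2 = 1/7.5 - 1/(33.494) = 0.10348 cm^-1, so d_i2 = 9.664 cm.

9.7 cm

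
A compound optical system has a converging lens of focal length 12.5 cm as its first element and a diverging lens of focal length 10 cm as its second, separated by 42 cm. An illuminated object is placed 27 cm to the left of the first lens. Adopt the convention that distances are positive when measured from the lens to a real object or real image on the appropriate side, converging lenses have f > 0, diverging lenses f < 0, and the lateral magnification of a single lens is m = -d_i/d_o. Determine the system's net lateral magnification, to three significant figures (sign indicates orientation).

Lens 1: 1/d_i1 = 1/f_1 - 1/d_o1 = 1/12.5 - 1/27 = 0.04296 cm^-1, so d_i1 = 23.276 cm.
m_1 = -(23.276)/27 = -0.8621.
Object distance for lens 2: d_o2 = 42 - 23.276 = 18.724 cm.
Lens 2: 1/d_i2 = 1/f_2 - 1/d_o2 = 1/(-10) - 1/(18.724) = -0.15341 cm^-1, so d_i2 = -6.519 cm.
m_2 = -(-6.519)/(18.724) = 0.3481.
Total m = m_1 x m_2 = (-0.8621)(0.3481) = -0.3001.

-0.300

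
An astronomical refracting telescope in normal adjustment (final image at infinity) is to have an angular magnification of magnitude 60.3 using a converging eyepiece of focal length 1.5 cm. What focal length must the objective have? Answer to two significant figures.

|M| = f_obj/|f_eye|, so f_obj = |M| x |f_eye| = 60.3 x 1.5 = 90.450 cm.

90 cm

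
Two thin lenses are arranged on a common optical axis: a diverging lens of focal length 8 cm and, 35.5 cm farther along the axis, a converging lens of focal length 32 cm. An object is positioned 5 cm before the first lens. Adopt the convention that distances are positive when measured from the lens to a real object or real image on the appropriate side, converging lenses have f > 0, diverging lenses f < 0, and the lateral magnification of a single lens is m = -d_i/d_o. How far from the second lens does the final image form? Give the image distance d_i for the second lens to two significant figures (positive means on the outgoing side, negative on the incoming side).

First lens: d_i1 = 1/(1/(-8) - 1/5) = -3.077 cm.
The intermediate image is virtual, 3.077 cm to the left of lens 1, so d_o2 = L - d_i1 = 35.5 - (-3.077) = 38.577 cm.
Second lens: d_i2 = 1/(1/32 - 1/(38.577)) = 187.696 cm.

190 cm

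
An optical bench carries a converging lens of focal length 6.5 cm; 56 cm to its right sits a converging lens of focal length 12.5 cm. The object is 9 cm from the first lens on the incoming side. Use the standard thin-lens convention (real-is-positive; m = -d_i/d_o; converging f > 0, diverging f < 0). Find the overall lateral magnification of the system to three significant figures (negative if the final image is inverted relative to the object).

Applying the thin-lens equation to the first lens, 1/6.5 = 1/9 + 1/d_i1, which gives d_i1 = 23.400 cm.
Its lateral magnification is m_1 = -d_i1/d_o1 = -(23.400)/9 = -2.6000.
The intermediate image is 23.400 cm to the right of lens 1, so d_o2 = L - d_i1 = 56 - 23.400 = 32.600 cm.
Applying the thin-lens equation again with f_2 = 12.5 cm and d_o2 = 32.600 cm gives d_i2 = 20.274 cm.
m_2 = -(20.274)/(32.600) = -0.6219.
Total m = m_1 x m_2 = (-2.6000)(-0.6219) = 1.6169.

1.62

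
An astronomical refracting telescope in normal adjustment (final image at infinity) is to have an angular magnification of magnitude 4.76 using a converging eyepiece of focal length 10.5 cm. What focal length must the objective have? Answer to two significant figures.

|M| = f_obj/|f_eye|, so f_obj = |M| x |f_eye| = 4.76 x 10.5 = 49.980 cm.

50 cm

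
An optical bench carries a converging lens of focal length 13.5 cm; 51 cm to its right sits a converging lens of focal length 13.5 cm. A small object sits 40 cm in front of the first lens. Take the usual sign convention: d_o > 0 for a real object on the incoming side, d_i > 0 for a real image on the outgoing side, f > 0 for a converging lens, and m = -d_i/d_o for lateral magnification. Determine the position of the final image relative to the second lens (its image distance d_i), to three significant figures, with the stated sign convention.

24.1 cm

First lens: d_i1 = 1/(1/13.5 - 1/40) = 20.377 cm.
That image sits 30.623 cm in front of the second lens, so d_o2 = 30.623 cm.
Second lens: d_i2 = 1/(1/13.5 - 1/(30.623)) = 24.144 cm.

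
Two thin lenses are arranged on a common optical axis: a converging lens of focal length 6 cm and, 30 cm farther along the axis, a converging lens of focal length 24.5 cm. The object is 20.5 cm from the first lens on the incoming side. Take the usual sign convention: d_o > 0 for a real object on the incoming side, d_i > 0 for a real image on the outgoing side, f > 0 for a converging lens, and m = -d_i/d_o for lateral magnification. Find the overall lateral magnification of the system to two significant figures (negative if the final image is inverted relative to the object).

First lens: d_i1 = 1/(1/6 - 1/20.5) = 8.483 cm.
m_1 = -(8.483)/20.5 = -0.4138.
The intermediate image is 8.483 cm to the right of lens 1, so d_o2 = L - d_i1 = 30 - 8.483 = 21.517 cm.
Second lens: d_i2 = 1/(1/24.5 - 1/(21.517)) = -176.740 cm.
m_2 = -(-176.740)/(21.517) = 8.2139.
The system's lateral magnification is m_1 m_2 = (-0.4138)(8.2139) = -3.3988.

-3.4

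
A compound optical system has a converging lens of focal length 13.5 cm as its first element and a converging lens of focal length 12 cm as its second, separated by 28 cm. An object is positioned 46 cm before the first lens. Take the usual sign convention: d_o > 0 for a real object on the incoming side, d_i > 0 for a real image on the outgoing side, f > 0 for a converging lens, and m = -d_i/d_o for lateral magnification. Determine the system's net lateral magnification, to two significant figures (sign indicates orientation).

Applying the thin-lens equation to the first lens, 1/13.5 = 1/46 + 1/d_i1, which gives d_i1 = 19.108 cm.
Its lateral magnification is m_1 = -d_i1/d_o1 = -(19.108)/46 = -0.4154.
The intermediate image is 19.108 cm to the right of lens 1, so d_o2 = L - d_i1 = 28 - 19.108 = 8.892 cm.
Applying the thin-lens equation again with f_2 = 12 cm and d_o2 = 8.892 cm gives d_i2 = -34.337 cm.
m_2 = -(-34.337)/(8.892) = 3.8614.
The system's lateral magnification is m_1 m_2 = (-0.4154)(3.8614) = -1.6040.

-1.6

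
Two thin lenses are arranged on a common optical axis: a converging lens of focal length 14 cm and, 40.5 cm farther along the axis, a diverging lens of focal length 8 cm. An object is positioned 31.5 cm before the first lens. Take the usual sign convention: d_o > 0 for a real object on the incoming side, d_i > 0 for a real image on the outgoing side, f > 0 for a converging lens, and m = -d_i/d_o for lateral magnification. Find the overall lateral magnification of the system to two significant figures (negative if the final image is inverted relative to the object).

-0.27

First lens: d_i1 = 1/(1/14 - 1/31.5) = 25.200 cm.
m_1 = -(25.200)/31.5 = -0.8000.
Object distance for lens 2: d_o2 = 40.5 - 25.200 = 15.300 cm.
Second lens: d_i2 = 1/(1/(-8) - 1/(15.300)) = -5.253 cm.
m_2 = -(-5.253)/(15.300) = 0.3433.
The system's lateral magnification is m_1 m_2 = (-0.8000)(0.3433) = -0.2747.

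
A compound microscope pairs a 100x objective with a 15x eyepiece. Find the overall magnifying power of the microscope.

1500

The overall magnification of a compound microscope is the product of the objective and eyepiece magnifications:
M = M_obj x M_eye = 100 x 15 = 1500.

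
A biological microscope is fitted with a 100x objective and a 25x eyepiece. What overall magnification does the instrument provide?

The overall magnification of a compound microscope is the product of the objective and eyepiece magnifications:
M = M_obj x M_eye = 100 x 25 = 2500.

2500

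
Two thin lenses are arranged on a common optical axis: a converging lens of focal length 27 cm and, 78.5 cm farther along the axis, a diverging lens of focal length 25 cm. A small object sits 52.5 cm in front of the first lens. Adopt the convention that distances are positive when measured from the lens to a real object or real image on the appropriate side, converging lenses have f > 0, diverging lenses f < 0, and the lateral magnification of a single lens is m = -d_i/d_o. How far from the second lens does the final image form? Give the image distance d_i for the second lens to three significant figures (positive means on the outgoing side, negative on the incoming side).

Lens 1: 1/d_i1 = 1/f_1 - 1/d_o1 = 1/27 - 1/52.5 = 0.01799 cm^-1, so d_i1 = 55.588 cm.
That image sits 22.912 cm in front of the second lens, so d_o2 = 22.912 cm.
Lens 2: 1/d_i2 = 1/f_2 - 1/d_o2 = 1/(-25) - 1/(22.912) = -0.08365 cm^-1, so d_i2 = -11.955 cm.

-12.0 cm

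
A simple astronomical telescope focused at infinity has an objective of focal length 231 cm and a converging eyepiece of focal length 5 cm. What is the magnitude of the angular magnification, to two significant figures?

46

|M| = f_obj/|f_eye| = 231/5 = 46.200.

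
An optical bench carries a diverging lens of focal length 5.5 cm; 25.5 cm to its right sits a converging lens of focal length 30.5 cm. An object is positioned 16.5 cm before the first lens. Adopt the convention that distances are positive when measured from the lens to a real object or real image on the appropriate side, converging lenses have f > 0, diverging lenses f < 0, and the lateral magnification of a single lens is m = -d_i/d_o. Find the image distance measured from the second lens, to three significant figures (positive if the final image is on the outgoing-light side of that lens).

First lens: d_i1 = 1/(1/(-5.5) - 1/16.5) = -4.125 cm.
The intermediate image is virtual, 4.125 cm to the left of lens 1, so d_o2 = L - d_i1 = 25.5 - (-4.125) = 29.625 cm.
Second lens: d_i2 = 1/(1/30.5 - 1/(29.625)) = -1032.643 cm.

-1030 cm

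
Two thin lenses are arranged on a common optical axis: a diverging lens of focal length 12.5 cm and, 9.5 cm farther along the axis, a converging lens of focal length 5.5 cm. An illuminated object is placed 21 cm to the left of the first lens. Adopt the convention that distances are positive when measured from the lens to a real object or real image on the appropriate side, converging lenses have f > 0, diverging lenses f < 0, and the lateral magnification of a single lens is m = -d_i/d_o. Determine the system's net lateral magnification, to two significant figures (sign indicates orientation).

Applying the thin-lens equation to the first lens, 1/(-12.5) = 1/21 + 1/d_i1, which gives d_i1 = -7.836 cm.
Its lateral magnification is m_1 = -d_i1/d_o1 = -(-7.836)/21 = 0.3731.
The intermediate image is virtual, 7.836 cm to the left of lens 1, so d_o2 = L - d_i1 = 9.5 - (-7.836) = 17.336 cm.
Applying the thin-lens equation again with f_2 = 5.5 cm and d_o2 = 17.336 cm gives d_i2 = 8.056 cm.
m_2 = -(8.056)/(17.336) = -0.4647.
The system's lateral magnification is m_1 m_2 = (0.3731)(-0.4647) = -0.1734.

-0.17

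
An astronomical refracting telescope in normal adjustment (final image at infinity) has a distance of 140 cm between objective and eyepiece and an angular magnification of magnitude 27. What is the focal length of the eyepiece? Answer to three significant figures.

In normal adjustment the tube length equals f_obj + f_eye and |M| = f_obj/f_eye.
So f_obj = 27 f_eye and 27 f_eye + f_eye = 140 cm, giving f_eye = 140/28 = 5.000 cm and f_obj = 135.000 cm.

5.00 cm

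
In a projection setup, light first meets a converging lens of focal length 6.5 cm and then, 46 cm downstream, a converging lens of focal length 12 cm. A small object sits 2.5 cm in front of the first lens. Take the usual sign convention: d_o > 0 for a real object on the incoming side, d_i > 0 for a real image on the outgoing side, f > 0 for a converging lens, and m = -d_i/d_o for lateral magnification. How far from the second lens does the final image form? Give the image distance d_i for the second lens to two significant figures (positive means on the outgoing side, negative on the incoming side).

Lens 1: 1/d_i1 = 1/f_1 - 1/d_o1 = 1/6.5 - 1/2.5 = -0.24615 cm^-1, so d_i1 = -4.062 cm.
The intermediate image is virtual, 4.062 cm to the left of lens 1, so d_o2 = L - d_i1 = 46 - (-4.062) = 50.062 cm.
Lens 2: 1/d_i2 = 1/f_2 - 1/d_o2 = 1/12 - 1/(50.062) = 0.06336 cm^-1, so d_i2 = 15.783 cm.

16 cm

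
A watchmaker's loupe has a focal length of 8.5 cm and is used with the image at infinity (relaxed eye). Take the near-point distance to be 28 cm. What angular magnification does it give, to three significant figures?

M = D/f = 28/8.5 = 3.294.

3.29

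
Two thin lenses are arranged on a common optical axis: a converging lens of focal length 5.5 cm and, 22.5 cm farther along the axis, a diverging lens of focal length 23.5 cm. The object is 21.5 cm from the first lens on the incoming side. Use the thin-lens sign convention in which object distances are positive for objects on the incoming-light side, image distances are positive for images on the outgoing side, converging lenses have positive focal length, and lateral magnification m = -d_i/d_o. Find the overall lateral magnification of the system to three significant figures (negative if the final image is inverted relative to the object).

-0.209

Applying the thin-lens equation to the first lens, 1/5.5 = 1/21.5 + 1/d_i1, which gives d_i1 = 7.391 cm.
Its lateral magnification is m_1 = -d_i1/d_o1 = -(7.391)/21.5 = -0.3438.
That image sits 15.109 cm in front of the second lens, so d_o2 = 15.109 cm.
Applying the thin-lens equation again with f_2 = -23.5 cm and d_o2 = 15.109 cm gives d_i2 = -9.196 cm.
m_2 = -(-9.196)/(15.109) = 0.6087.
Overall magnification: m = m_1 m_2 = -0.2092.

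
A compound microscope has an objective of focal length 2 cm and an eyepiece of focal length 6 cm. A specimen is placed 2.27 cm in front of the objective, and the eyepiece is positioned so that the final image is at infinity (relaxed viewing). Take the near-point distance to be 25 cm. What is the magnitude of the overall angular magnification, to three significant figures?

30.9

Objective: 1/d_i = 1/f_obj - 1/d_o = 1/2 - 1/2.27 = 0.05947 cm^-1, so d_i = 16.815 cm.
m_obj = -d_i/d_o = -16.815/2.27 = -7.407.
Eyepiece angular magnification (image at infinity): M_eye = D/f_e = 25/6 = 4.167.
Overall M = m_obj x M_eye = (-7.407)(4.167) = -30.86.
|M| = 30.86.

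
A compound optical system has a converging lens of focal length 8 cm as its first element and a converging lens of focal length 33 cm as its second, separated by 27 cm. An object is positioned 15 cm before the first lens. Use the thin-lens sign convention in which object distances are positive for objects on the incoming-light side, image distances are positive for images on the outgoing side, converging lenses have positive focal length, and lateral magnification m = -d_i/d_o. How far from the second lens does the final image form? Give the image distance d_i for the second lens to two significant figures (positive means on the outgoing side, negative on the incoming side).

First lens: d_i1 = 1/(1/8 - 1/15) = 17.143 cm.
The intermediate image is 17.143 cm to the right of lens 1, so d_o2 = L - d_i1 = 27 - 17.143 = 9.857 cm.
Second lens: d_i2 = 1/(1/33 - 1/(9.857)) = -14.056 cm.

-14 cm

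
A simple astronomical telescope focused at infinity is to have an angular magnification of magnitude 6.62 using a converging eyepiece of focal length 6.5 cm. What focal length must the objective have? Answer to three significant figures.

|M| = f_obj/|f_eye|, so f_obj = |M| x |f_eye| = 6.62 x 6.5 = 43.030 cm.

43.0 cm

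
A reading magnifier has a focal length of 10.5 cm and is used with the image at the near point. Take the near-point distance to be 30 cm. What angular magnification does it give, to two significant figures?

3.9

M = 1 + D/f = 1 + 30/10.5 = 3.857.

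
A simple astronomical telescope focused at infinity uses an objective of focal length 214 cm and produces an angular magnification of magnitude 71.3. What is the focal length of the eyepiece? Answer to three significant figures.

3.00 cm

|M| = f_obj/f_eye, so f_eye = f_obj/|M| = 214/71.3 = 3.001 cm.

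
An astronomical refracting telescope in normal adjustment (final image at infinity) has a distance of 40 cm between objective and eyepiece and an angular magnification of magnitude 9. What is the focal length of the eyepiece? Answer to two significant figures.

4.0 cm

In normal adjustment the tube length equals f_obj + f_eye and |M| = f_obj/f_eye.
So f_obj = 9 f_eye and 9 f_eye + f_eye = 40 cm, giving f_eye = 40/10 = 4.000 cm and f_obj = 36.000 cm.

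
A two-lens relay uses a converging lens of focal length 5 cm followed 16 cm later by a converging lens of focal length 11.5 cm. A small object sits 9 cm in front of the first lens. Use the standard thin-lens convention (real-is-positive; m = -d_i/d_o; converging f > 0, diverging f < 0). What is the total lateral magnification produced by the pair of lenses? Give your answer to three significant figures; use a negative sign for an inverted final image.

-2.13

Applying the thin-lens equation to the first lens, 1/5 = 1/9 + 1/d_i1, which gives d_i1 = 11.250 cm.
Its lateral magnification is m_1 = -d_i1/d_o1 = -(11.250)/9 = -1.2500.
Object distance for lens 2: d_o2 = 16 - 11.250 = 4.750 cm.
Applying the thin-lens equation again with f_2 = 11.5 cm and d_o2 = 4.750 cm gives d_i2 = -8.093 cm.
m_2 = -(-8.093)/(4.750) = 1.7037.
The system's lateral magnification is m_1 m_2 = (-1.2500)(1.7037) = -2.1296.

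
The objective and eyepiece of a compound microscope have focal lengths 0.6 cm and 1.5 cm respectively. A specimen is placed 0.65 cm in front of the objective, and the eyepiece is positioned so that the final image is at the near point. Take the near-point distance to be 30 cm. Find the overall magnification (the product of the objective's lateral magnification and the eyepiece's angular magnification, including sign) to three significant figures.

-252

Objective: 1/d_i = 1/f_obj - 1/d_o = 1/0.6 - 1/0.65 = 0.12821 cm^-1, so d_i = 7.800 cm.
m_obj = -d_i/d_o = -7.800/0.65 = -12.000.
Eyepiece angular magnification (image at near point): M_eye = 1 + D/f_e = 1 + 30/1.5 = 21.000.
Overall M = m_obj x M_eye = (-12.000)(21.000) = -252.00.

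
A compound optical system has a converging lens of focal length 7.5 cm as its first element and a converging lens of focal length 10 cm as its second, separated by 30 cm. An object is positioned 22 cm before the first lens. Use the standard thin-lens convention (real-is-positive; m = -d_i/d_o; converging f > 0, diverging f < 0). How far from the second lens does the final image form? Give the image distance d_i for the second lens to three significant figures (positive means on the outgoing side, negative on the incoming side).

21.6 cm

Lens 1: 1/d_i1 = 1/f_1 - 1/d_o1 = 1/7.5 - 1/22 = 0.08788 cm^-1, so d_i1 = 11.379 cm.
That image sits 18.621 cm in front of the second lens, so d_o2 = 18.621 cm.
Lens 2: 1/d_i2 = 1/f_2 - 1/d_o2 = 1/10 - 1/(18.621) = 0.04630 cm^-1, so d_i2 = 21.600 cm.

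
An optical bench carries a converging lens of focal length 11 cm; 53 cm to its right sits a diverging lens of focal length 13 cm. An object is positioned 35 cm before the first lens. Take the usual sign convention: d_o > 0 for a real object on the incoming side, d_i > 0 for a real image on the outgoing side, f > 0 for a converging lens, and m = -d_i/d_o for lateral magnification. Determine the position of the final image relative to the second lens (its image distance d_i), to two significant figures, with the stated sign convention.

Lens 1: 1/d_i1 = 1/f_1 - 1/d_o1 = 1/11 - 1/35 = 0.06234 cm^-1, so d_i1 = 16.042 cm.
Object distance for lens 2: d_o2 = 53 - 16.042 = 36.958 cm.
Lens 2: 1/d_i2 = 1/f_2 - 1/d_o2 = 1/(-13) - 1/(36.958) = -0.10398 cm^-1, so d_i2 = -9.617 cm.

-9.6 cm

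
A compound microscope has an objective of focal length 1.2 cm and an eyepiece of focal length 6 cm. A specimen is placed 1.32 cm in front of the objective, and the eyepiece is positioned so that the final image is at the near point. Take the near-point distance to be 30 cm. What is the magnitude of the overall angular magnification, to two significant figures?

60

Objective: 1/d_i = 1/f_obj - 1/d_o = 1/1.2 - 1/1.32 = 0.07576 cm^-1, so d_i = 13.200 cm.
m_obj = -d_i/d_o = -13.200/1.32 = -10.000.
Eyepiece angular magnification (image at near point): M_eye = 1 + D/f_e = 1 + 30/6 = 6.000.
Overall M = m_obj x M_eye = (-10.000)(6.000) = -60.00.
|M| = 60.00.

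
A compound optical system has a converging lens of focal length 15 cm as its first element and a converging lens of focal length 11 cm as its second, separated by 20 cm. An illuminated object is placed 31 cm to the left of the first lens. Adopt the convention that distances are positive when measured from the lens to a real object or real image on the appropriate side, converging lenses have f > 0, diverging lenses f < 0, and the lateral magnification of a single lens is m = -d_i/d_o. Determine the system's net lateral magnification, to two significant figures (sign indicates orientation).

First lens: d_i1 = 1/(1/15 - 1/31) = 29.062 cm.
m_1 = -(29.062)/31 = -0.9375.
This image would form 29.062 cm past lens 1, i.e. 9.062 cm beyond lens 2, so it is a virtual object for lens 2: d_o2 = 20 - 29.062 = -9.062 cm.
Second lens: d_i2 = 1/(1/11 - 1/(-9.062)) = 4.969 cm.
m_2 = -(4.969)/(-9.062) = 0.5483.
The system's lateral magnification is m_1 m_2 = (-0.9375)(0.5483) = -0.5140.

-0.51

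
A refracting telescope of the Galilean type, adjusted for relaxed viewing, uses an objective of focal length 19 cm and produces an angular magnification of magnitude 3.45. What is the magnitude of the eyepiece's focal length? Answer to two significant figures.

|M| = f_obj/|f_eye|, so |f_eye| = f_obj/|M| = 19/3.45 = 5.507 cm.
(The eyepiece is diverging, so its signed focal length is -5.507 cm.)

5.5 cm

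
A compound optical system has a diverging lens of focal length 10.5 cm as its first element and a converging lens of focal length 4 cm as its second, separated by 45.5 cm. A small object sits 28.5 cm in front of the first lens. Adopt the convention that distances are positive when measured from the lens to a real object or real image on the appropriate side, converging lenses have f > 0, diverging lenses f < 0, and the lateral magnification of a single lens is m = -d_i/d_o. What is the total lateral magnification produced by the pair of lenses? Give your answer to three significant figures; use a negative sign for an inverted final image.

First lens: d_i1 = 1/(1/(-10.5) - 1/28.5) = -7.673 cm.
m_1 = -(-7.673)/28.5 = 0.2692.
The intermediate image is virtual, 7.673 cm to the left of lens 1, so d_o2 = L - d_i1 = 45.5 - (-7.673) = 53.173 cm.
Second lens: d_i2 = 1/(1/4 - 1/(53.173)) = 4.325 cm.
m_2 = -(4.325)/(53.173) = -0.0813.
Overall magnification: m = m_1 m_2 = -0.0219.

-0.0219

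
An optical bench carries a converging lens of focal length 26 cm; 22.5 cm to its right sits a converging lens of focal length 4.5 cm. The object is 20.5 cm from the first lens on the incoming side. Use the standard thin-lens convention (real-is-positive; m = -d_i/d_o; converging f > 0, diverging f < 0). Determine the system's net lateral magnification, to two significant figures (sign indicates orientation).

Lens 1: 1/d_i1 = 1/f_1 - 1/d_o1 = 1/26 - 1/20.5 = -0.01032 cm^-1, so d_i1 = -96.909 cm.
m_1 = -(-96.909)/20.5 = 4.7273.
The intermediate image is virtual, 96.909 cm to the left of lens 1, so d_o2 = L - d_i1 = 22.5 - (-96.909) = 119.409 cm.
Lens 2: 1/d_i2 = 1/f_2 - 1/d_o2 = 1/4.5 - 1/(119.409) = 0.21385 cm^-1, so d_i2 = 4.676 cm.
m_2 = -(4.676)/(119.409) = -0.0392.
The system's lateral magnification is m_1 m_2 = (4.7273)(-0.0392) = -0.1851.

-0.19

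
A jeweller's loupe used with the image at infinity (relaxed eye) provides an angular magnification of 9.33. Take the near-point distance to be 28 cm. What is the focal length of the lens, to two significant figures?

For the image at infinity, M = D/f.
f = D/M = 28/9.33 = 3.001 cm.

3.0 cm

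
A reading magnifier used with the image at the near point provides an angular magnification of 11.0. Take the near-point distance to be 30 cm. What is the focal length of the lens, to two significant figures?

3.0 cm

For the image at the near point, M = 1 + D/f.
f = D/(M - 1) = 30/(11.0 - 1) = 3.000 cm.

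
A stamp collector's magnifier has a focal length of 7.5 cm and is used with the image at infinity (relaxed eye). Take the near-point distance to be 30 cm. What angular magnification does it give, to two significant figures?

4.0

M = D/f = 30/7.5 = 4.000.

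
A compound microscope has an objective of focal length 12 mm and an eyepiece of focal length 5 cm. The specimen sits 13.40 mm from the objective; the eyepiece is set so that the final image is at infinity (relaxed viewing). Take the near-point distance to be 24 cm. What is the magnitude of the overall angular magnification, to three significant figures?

Convert to cm: f_obj = 12 mm = 1.2 cm; d_o = 13.40 mm = 1.34 cm.
Objective: 1/d_i = 1/f_obj - 1/d_o = 1/1.2 - 1/1.34 = 0.08706 cm^-1, so d_i = 11.486 cm.
m_obj = -d_i/d_o = -11.486/1.34 = -8.571.
Eyepiece angular magnification (image at infinity): M_eye = D/f_e = 24/5 = 4.800.
Overall M = m_obj x M_eye = (-8.571)(4.800) = -41.14.
|M| = 41.14.

41.1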